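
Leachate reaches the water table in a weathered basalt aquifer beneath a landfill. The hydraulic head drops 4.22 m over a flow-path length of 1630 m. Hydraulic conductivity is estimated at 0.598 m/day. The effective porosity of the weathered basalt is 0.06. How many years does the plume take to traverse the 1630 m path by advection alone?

Hydraulic gradient i = Δh / L = 4.22 / 1630 = 0.002589.
Darcy flux q = K · i = 0.5980 × 0.002589 = 0.001548 m/day.
Seepage velocity v = q / n_e = 0.001548 / 0.06 = 0.02580 m/day.
Travel time t = L / v = 1630 / 0.02580 = 63170 days = 173.0 years.

173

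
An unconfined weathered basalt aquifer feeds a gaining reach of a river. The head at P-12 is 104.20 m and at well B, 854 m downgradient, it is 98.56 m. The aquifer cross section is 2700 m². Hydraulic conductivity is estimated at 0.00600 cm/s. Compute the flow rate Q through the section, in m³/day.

Convert K: 0.00600 cm/s × 864 = 5.184 m/day.
Hydraulic gradient i = (104.20 − 98.56) / 854 = 5.64 / 854 = 0.006604.
Darcy's law: Q = K · A · i = 5.184 × 2700 × 0.006604 = 92.44 m³/day.

92.4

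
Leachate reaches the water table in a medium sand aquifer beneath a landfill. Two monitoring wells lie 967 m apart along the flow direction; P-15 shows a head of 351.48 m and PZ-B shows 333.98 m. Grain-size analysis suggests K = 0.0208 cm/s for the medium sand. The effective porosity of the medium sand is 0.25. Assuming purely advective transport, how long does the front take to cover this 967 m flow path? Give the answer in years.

Convert K: 0.0208 cm/s × 864 = 17.97 m/day.
Hydraulic gradient i = (351.48 − 333.98) / 967 = 17.5 / 967 = 0.01810.
Darcy flux q = K · i = 17.97 × 0.01810 = 0.3252 m/day.
Seepage velocity v = q / n_e = 0.3252 / 0.25 = 1.301 m/day.
Travel time t = L / v = 967 / 1.301 = 743.3 days = 2.035 years.

2.04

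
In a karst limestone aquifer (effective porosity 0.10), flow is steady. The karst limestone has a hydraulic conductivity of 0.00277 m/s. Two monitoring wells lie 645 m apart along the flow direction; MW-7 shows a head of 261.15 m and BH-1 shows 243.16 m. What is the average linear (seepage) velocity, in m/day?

66.8

Convert K: 0.00277 m/s × 86400 = 239.3 m/day.
Hydraulic gradient i = (261.15 − 243.16) / 645 = 17.99 / 645 = 0.02789.
Darcy flux q = K · i = 239.3 × 0.02789 = 6.675 m/day.
Seepage velocity v = q / n_e = 6.675 / 0.10 = 66.75 m/day.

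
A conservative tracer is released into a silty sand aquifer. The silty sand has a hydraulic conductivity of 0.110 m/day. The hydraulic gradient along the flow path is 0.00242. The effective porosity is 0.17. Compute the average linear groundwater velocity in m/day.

0.00157

Hydraulic gradient i = 0.00242.
Darcy flux q = K · i = 0.1100 × 0.002420 = 0.0002662 m/day.
Seepage velocity v = q / n_e = 0.0002662 / 0.17 = 0.001566 m/day.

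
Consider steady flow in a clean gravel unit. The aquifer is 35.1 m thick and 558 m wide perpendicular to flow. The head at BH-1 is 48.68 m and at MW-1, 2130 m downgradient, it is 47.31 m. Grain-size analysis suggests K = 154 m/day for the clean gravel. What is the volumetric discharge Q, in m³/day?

1940

Cross-sectional area A = 558 × 35.1 = 19586 m².
Hydraulic gradient i = (48.68 − 47.31) / 2130 = 1.37 / 2130 = 0.0006432.
Darcy's law: Q = K · A · i = 154.0 × 19586 × 0.0006432 = 1940 m³/day.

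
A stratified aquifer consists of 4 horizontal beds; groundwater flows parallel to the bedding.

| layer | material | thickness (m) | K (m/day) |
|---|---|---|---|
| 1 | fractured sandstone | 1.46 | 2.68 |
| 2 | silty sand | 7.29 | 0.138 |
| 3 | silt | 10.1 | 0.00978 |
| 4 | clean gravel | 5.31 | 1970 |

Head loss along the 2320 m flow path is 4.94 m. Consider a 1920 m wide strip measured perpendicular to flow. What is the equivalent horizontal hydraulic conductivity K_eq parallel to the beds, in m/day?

433

Flow is parallel to layering, so each bed carries its own Darcy discharge and the transmissivities add.
Σ(K_i·b_i) = 2.68×1.46 + 0.138×7.29 + 0.00978×10.1 + 1970×5.31 = 10466 m²/day.
Total thickness b = 24.16 m, so K_eq = Σ(K_i·b_i)/b = 433.2 m/day.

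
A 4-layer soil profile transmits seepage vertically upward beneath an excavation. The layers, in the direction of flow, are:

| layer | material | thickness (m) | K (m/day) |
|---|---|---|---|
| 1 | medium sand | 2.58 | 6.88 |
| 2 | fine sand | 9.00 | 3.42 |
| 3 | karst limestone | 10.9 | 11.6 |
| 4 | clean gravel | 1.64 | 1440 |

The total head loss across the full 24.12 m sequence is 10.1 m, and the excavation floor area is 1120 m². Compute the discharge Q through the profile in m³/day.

Flow is perpendicular to layering, so the layers act in series and the equivalent K is the thickness-weighted harmonic mean.
Total thickness L = 2.58 + 9.00 + 10.9 + 1.64 = 24.12 m.
Σ(b_i/K_i) = 2.58/6.88 + 9.00/3.42 + 10.9/11.6 + 1.64/1440 = 3.947 d.
K_eq = L / Σ(b_i/K_i) = 24.12 / 3.947 = 6.110 m/day.
Q = K_eq · A · (Δh/L) = 6.110 × 1120 × (10.1/24.12) = 2866 m³/day.

2870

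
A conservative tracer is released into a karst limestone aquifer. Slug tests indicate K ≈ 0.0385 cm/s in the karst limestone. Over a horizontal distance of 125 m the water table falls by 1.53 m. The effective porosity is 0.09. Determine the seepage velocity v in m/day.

4.52

Convert K: 0.0385 cm/s × 864 = 33.26 m/day.
Hydraulic gradient i = Δh / L = 1.53 / 125 = 0.01224.
Darcy flux q = K · i = 33.26 × 0.01224 = 0.4072 m/day.
Seepage velocity v = q / n_e = 0.4072 / 0.09 = 4.524 m/day.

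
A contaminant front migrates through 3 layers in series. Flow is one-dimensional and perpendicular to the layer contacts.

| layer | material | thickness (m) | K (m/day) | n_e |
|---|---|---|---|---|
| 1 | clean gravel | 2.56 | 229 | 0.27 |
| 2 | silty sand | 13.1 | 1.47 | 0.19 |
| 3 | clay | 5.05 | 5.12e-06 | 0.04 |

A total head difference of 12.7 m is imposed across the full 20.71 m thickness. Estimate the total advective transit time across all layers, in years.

719

With flow normal to the layers, continuity requires the same specific discharge q through every layer.
Σ(b_i/K_i) = 2.56/229 + 13.1/1.47 + 5.05/5.12e-06 = 9.863e+05 d.
q = Δh / Σ(b_i/K_i) = 12.7 / 9.863e+05 = 1.288e-05 m/day.
In each layer the seepage velocity is v_i = q/n_i, so the layer transit time is t_i = b_i·n_i / q:
  layer 1 (clean gravel): t_1 = 2.56 × 0.27 / 1.288e-05 = 53682 d
  layer 2 (silty sand): t_2 = 13.1 × 0.19 / 1.288e-05 = 1.933e+05 d
  layer 3 (clay): t_3 = 5.05 × 0.04 / 1.288e-05 = 15688 d
Total t = Σ t_i = 2.627e+05 days = 719.2 years.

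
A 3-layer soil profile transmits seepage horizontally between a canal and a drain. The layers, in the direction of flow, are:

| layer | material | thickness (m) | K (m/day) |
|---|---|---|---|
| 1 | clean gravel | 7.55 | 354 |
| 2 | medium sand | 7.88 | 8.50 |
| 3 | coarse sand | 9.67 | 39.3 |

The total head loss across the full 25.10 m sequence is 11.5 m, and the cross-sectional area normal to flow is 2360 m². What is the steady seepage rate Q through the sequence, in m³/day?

22700

Flow is perpendicular to layering, so the layers act in series and the equivalent K is the thickness-weighted harmonic mean.
Total thickness L = 7.55 + 7.88 + 9.67 = 25.10 m.
Σ(b_i/K_i) = 7.55/354 + 7.88/8.50 + 9.67/39.3 = 1.194 d.
K_eq = L / Σ(b_i/K_i) = 25.10 / 1.194 = 21.01 m/day.
Q = K_eq · A · (Δh/L) = 21.01 × 2360 × (11.5/25.10) = 22722 m³/day.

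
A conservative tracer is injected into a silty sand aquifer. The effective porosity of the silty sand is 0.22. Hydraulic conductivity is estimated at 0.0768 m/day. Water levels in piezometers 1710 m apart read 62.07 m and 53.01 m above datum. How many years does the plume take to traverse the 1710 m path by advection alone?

2530

Hydraulic gradient i = (62.07 − 53.01) / 1710 = 9.06 / 1710 = 0.005298.
Darcy flux q = K · i = 0.07680 × 0.005298 = 0.0004069 m/day.
Seepage velocity v = q / n_e = 0.0004069 / 0.22 = 0.001850 m/day.
Travel time t = L / v = 1710 / 0.001850 = 9.245e+05 days = 2531 years.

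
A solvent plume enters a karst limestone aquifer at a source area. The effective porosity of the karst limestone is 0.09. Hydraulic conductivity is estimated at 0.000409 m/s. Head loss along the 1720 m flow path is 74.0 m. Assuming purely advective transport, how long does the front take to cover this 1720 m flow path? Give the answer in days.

102

Convert K: 0.000409 m/s × 86400 = 35.34 m/day.
Hydraulic gradient i = Δh / L = 74.0 / 1720 = 0.04302.
Darcy flux q = K · i = 35.34 × 0.04302 = 1.520 m/day.
Seepage velocity v = q / n_e = 1.520 / 0.09 = 16.89 m/day.
Travel time t = L / v = 1720 / 16.89 = 101.8 days.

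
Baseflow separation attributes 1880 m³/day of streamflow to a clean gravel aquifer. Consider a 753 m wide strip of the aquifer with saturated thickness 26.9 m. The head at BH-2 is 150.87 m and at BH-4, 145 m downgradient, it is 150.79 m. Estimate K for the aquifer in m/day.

168

Cross-sectional area A = 753 × 26.9 = 20256 m².
Hydraulic gradient i = (150.87 − 150.79) / 145 = 0.08 / 145 = 0.0005517.
From Q = K·A·i, K = Q / (A·i) = 1880 / (20256 × 0.0005517) = 168.2 m/day.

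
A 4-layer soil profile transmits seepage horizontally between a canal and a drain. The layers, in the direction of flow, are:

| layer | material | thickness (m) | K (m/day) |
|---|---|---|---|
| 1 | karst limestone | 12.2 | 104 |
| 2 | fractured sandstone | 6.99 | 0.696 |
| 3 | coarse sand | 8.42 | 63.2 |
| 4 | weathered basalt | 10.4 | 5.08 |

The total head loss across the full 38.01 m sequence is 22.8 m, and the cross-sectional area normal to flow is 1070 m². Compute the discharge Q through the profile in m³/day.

1980

Flow is perpendicular to layering, so the layers act in series and the equivalent K is the thickness-weighted harmonic mean.
Total thickness L = 12.2 + 6.99 + 8.42 + 10.4 = 38.01 m.
Σ(b_i/K_i) = 12.2/104 + 6.99/0.696 + 8.42/63.2 + 10.4/5.08 = 12.34 d.
K_eq = L / Σ(b_i/K_i) = 38.01 / 12.34 = 3.080 m/day.
Q = K_eq · A · (Δh/L) = 3.080 × 1070 × (22.8/38.01) = 1977 m³/day.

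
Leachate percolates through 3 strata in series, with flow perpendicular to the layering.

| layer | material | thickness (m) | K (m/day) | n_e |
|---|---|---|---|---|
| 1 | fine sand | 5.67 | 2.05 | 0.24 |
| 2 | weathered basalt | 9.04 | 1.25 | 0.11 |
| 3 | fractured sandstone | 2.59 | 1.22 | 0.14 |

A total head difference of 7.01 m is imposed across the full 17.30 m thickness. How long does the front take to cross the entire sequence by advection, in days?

4.70

With flow normal to the layers, continuity requires the same specific discharge q through every layer.
Σ(b_i/K_i) = 5.67/2.05 + 9.04/1.25 + 2.59/1.22 = 12.12 d.
q = Δh / Σ(b_i/K_i) = 7.01 / 12.12 = 0.5783 m/day.
In each layer the seepage velocity is v_i = q/n_i, so the layer transit time is t_i = b_i·n_i / q:
  layer 1 (fine sand): t_1 = 5.67 × 0.24 / 0.5783 = 2.353 d
  layer 2 (weathered basalt): t_2 = 9.04 × 0.11 / 0.5783 = 1.719 d
  layer 3 (fractured sandstone): t_3 = 2.59 × 0.14 / 0.5783 = 0.6270 d
Total t = Σ t_i = 4.699 days.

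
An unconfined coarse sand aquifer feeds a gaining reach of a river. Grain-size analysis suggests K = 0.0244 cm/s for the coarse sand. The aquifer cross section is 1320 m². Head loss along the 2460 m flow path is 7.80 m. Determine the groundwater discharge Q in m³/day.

88.2

Convert K: 0.0244 cm/s × 864 = 21.08 m/day.
Hydraulic gradient i = Δh / L = 7.80 / 2460 = 0.003171.
Darcy's law: Q = K · A · i = 21.08 × 1320 × 0.003171 = 88.23 m³/day.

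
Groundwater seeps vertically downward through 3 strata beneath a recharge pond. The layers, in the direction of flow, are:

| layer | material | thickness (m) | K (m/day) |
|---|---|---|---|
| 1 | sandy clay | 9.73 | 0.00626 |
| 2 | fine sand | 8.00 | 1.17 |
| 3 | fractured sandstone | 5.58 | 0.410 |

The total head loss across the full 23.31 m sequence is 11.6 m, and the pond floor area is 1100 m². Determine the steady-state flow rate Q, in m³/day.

Flow is perpendicular to layering, so the layers act in series and the equivalent K is the thickness-weighted harmonic mean.
Total thickness L = 9.73 + 8.00 + 5.58 = 23.31 m.
Σ(b_i/K_i) = 9.73/0.00626 + 8.00/1.17 + 5.58/0.410 = 1575 d.
K_eq = L / Σ(b_i/K_i) = 23.31 / 1575 = 0.01480 m/day.
Q = K_eq · A · (Δh/L) = 0.01480 × 1100 × (11.6/23.31) = 8.103 m³/day.

8.10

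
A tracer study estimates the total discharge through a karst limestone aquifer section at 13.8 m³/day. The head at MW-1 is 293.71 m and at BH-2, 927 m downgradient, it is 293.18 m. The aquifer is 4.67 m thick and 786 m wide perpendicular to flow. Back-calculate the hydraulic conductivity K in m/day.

6.58

Cross-sectional area A = 786 × 4.67 = 3671 m².
Hydraulic gradient i = (293.71 − 293.18) / 927 = 0.53 / 927 = 0.0005717.
From Q = K·A·i, K = Q / (A·i) = 13.8 / (3671 × 0.0005717) = 6.576 m/day.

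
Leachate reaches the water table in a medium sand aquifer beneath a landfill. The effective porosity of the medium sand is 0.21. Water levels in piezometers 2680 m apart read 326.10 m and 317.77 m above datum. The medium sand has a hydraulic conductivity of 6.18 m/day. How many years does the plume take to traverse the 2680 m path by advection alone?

80.2

Hydraulic gradient i = (326.10 − 317.77) / 2680 = 8.33 / 2680 = 0.003108.
Darcy flux q = K · i = 6.180 × 0.003108 = 0.01921 m/day.
Seepage velocity v = q / n_e = 0.01921 / 0.21 = 0.09147 m/day.
Travel time t = L / v = 2680 / 0.09147 = 29299 days = 80.22 years.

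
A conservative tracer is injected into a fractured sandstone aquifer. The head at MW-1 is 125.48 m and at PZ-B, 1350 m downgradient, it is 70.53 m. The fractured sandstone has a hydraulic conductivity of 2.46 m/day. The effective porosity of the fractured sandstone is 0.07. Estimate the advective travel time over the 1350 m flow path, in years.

Hydraulic gradient i = (125.48 − 70.53) / 1350 = 54.95 / 1350 = 0.04070.
Darcy flux q = K · i = 2.460 × 0.04070 = 0.1001 m/day.
Seepage velocity v = q / n_e = 0.1001 / 0.07 = 1.430 m/day.
Travel time t = L / v = 1350 / 1.430 = 943.8 days = 2.584 years.

2.58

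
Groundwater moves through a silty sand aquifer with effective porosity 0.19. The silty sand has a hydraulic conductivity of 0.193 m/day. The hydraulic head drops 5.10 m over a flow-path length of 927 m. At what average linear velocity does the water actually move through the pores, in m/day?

Hydraulic gradient i = Δh / L = 5.10 / 927 = 0.005502.
Darcy flux q = K · i = 0.1930 × 0.005502 = 0.001062 m/day.
Seepage velocity v = q / n_e = 0.001062 / 0.19 = 0.005588 m/day.

0.00559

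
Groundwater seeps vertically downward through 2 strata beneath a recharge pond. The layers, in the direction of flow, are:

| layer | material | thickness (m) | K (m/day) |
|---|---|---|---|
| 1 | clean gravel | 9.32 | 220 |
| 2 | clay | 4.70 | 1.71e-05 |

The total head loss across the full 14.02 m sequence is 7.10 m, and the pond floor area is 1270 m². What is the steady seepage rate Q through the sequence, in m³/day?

Flow is perpendicular to layering, so the layers act in series and the equivalent K is the thickness-weighted harmonic mean.
Total thickness L = 9.32 + 4.70 = 14.02 m.
Σ(b_i/K_i) = 9.32/220 + 4.70/1.71e-05 = 2.749e+05 d.
K_eq = L / Σ(b_i/K_i) = 14.02 / 2.749e+05 = 5.101e-05 m/day.
Q = K_eq · A · (Δh/L) = 5.101e-05 × 1270 × (7.10/14.02) = 0.03281 m³/day.

0.0328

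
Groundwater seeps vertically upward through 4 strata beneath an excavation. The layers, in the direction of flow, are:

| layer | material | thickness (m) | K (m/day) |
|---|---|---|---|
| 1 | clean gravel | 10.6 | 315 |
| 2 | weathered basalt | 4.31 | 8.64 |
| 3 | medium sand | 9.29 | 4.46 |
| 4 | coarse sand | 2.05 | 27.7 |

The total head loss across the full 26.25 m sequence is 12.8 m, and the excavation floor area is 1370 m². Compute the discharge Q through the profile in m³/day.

Flow is perpendicular to layering, so the layers act in series and the equivalent K is the thickness-weighted harmonic mean.
Total thickness L = 10.6 + 4.31 + 9.29 + 2.05 = 26.25 m.
Σ(b_i/K_i) = 10.6/315 + 4.31/8.64 + 9.29/4.46 + 2.05/27.7 = 2.689 d.
K_eq = L / Σ(b_i/K_i) = 26.25 / 2.689 = 9.760 m/day.
Q = K_eq · A · (Δh/L) = 9.760 × 1370 × (12.8/26.25) = 6520 m³/day.

6520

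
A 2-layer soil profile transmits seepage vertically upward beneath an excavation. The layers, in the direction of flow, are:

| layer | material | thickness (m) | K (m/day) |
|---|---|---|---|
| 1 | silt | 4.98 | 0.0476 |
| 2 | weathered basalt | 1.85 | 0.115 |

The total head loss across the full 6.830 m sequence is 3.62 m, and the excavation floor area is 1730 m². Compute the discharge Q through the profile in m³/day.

51.9

Flow is perpendicular to layering, so the layers act in series and the equivalent K is the thickness-weighted harmonic mean.
Total thickness L = 4.98 + 1.85 = 6.830 m.
Σ(b_i/K_i) = 4.98/0.0476 + 1.85/0.115 = 120.7 d.
K_eq = L / Σ(b_i/K_i) = 6.830 / 120.7 = 0.05658 m/day.
Q = K_eq · A · (Δh/L) = 0.05658 × 1730 × (3.62/6.830) = 51.88 m³/day.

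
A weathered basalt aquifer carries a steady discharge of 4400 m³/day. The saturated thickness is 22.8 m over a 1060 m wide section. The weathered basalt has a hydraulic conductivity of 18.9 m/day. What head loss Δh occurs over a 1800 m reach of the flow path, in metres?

17.3

Cross-sectional area A = 1060 × 22.8 = 24168 m².
From Q = K·A·i, i = Q / (K·A) = 4400 / (18.90 × 24168) = 0.009633.
Head loss Δh = i · L = 0.009633 × 1800 = 17.34 m.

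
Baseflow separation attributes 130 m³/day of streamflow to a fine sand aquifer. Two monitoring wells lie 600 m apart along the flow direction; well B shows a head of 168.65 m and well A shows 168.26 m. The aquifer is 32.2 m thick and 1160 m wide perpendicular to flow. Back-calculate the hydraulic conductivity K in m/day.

5.35

Cross-sectional area A = 1160 × 32.2 = 37352 m².
Hydraulic gradient i = (168.65 − 168.26) / 600 = 0.39 / 600 = 0.0006500.
From Q = K·A·i, K = Q / (A·i) = 130 / (37352 × 0.0006500) = 5.354 m/day.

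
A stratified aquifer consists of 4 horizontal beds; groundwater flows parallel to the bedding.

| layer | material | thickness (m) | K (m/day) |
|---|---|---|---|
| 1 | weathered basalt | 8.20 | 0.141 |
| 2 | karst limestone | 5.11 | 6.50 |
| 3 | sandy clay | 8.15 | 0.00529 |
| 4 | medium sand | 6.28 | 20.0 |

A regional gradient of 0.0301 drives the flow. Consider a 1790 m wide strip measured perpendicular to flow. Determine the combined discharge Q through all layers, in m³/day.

8620

Flow is parallel to layering, so each bed carries its own Darcy discharge and the transmissivities add.
Σ(K_i·b_i) = 0.141×8.20 + 6.50×5.11 + 0.00529×8.15 + 20.0×6.28 = 160.0 m²/day.
Hydraulic gradient i = 0.0301.
Q = Σ(K_i·b_i) · W · i = 160.0 × 1790 × 0.03010 = 8621 m³/day.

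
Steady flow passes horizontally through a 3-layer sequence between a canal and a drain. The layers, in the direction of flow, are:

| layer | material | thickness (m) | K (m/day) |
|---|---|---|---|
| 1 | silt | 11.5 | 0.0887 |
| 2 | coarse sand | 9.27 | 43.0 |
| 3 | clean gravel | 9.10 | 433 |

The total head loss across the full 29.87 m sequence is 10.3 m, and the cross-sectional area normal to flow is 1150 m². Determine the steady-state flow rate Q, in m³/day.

Flow is perpendicular to layering, so the layers act in series and the equivalent K is the thickness-weighted harmonic mean.
Total thickness L = 11.5 + 9.27 + 9.10 = 29.87 m.
Σ(b_i/K_i) = 11.5/0.0887 + 9.27/43.0 + 9.10/433 = 129.9 d.
K_eq = L / Σ(b_i/K_i) = 29.87 / 129.9 = 0.2300 m/day.
Q = K_eq · A · (Δh/L) = 0.2300 × 1150 × (10.3/29.87) = 91.19 m³/day.

91.2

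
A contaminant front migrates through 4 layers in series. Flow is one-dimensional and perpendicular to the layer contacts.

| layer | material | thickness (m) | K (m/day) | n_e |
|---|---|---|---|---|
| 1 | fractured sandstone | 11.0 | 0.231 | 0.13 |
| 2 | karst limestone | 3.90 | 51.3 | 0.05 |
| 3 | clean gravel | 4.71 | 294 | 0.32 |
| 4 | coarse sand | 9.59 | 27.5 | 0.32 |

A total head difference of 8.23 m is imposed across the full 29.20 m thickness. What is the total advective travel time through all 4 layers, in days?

36.2

With flow normal to the layers, continuity requires the same specific discharge q through every layer.
Σ(b_i/K_i) = 11.0/0.231 + 3.90/51.3 + 4.71/294 + 9.59/27.5 = 48.06 d.
q = Δh / Σ(b_i/K_i) = 8.23 / 48.06 = 0.1712 m/day.
In each layer the seepage velocity is v_i = q/n_i, so the layer transit time is t_i = b_i·n_i / q:
  layer 1 (fractured sandstone): t_1 = 11.0 × 0.13 / 0.1712 = 8.351 d
  layer 2 (karst limestone): t_2 = 3.90 × 0.05 / 0.1712 = 1.139 d
  layer 3 (clean gravel): t_3 = 4.71 × 0.32 / 0.1712 = 8.801 d
  layer 4 (coarse sand): t_4 = 9.59 × 0.32 / 0.1712 = 17.92 d
Total t = Σ t_i = 36.21 days.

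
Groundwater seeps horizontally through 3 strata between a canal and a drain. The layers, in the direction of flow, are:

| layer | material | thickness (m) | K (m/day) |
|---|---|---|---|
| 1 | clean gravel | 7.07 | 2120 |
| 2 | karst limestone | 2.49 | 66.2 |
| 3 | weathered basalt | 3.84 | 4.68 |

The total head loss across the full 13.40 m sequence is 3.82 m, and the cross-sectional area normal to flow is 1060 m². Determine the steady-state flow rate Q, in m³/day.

Flow is perpendicular to layering, so the layers act in series and the equivalent K is the thickness-weighted harmonic mean.
Total thickness L = 7.07 + 2.49 + 3.84 = 13.40 m.
Σ(b_i/K_i) = 7.07/2120 + 2.49/66.2 + 3.84/4.68 = 0.8615 d.
K_eq = L / Σ(b_i/K_i) = 13.40 / 0.8615 = 15.55 m/day.
Q = K_eq · A · (Δh/L) = 15.55 × 1060 × (3.82/13.40) = 4700 m³/day.

4700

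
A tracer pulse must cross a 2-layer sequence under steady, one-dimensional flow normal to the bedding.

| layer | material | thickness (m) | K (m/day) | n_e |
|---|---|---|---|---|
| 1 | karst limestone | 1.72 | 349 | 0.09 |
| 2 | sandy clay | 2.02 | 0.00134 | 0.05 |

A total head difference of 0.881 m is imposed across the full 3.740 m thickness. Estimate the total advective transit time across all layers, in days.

438

With flow normal to the layers, continuity requires the same specific discharge q through every layer.
Σ(b_i/K_i) = 1.72/349 + 2.02/0.00134 = 1507 d.
q = Δh / Σ(b_i/K_i) = 0.881 / 1507 = 0.0005844 m/day.
In each layer the seepage velocity is v_i = q/n_i, so the layer transit time is t_i = b_i·n_i / q:
  layer 1 (karst limestone): t_1 = 1.72 × 0.09 / 0.0005844 = 264.9 d
  layer 2 (sandy clay): t_2 = 2.02 × 0.05 / 0.0005844 = 172.8 d
Total t = Σ t_i = 437.7 days.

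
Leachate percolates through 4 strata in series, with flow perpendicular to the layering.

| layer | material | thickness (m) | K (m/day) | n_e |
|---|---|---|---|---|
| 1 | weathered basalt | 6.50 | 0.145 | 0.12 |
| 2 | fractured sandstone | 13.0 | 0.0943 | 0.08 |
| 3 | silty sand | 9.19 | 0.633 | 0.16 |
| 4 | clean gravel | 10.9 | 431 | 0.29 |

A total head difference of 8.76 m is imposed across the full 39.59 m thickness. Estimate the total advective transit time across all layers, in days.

145

With flow normal to the layers, continuity requires the same specific discharge q through every layer.
Σ(b_i/K_i) = 6.50/0.145 + 13.0/0.0943 + 9.19/0.633 + 10.9/431 = 197.2 d.
q = Δh / Σ(b_i/K_i) = 8.76 / 197.2 = 0.04442 m/day.
In each layer the seepage velocity is v_i = q/n_i, so the layer transit time is t_i = b_i·n_i / q:
  layer 1 (weathered basalt): t_1 = 6.50 × 0.12 / 0.04442 = 17.56 d
  layer 2 (fractured sandstone): t_2 = 13.0 × 0.08 / 0.04442 = 23.42 d
  layer 3 (silty sand): t_3 = 9.19 × 0.16 / 0.04442 = 33.11 d
  layer 4 (clean gravel): t_4 = 10.9 × 0.29 / 0.04442 = 71.17 d
Total t = Σ t_i = 145.3 days.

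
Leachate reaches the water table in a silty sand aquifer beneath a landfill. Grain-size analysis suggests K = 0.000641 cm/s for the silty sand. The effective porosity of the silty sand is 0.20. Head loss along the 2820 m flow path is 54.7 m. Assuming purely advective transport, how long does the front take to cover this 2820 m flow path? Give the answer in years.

144

Convert K: 0.000641 cm/s × 864 = 0.5538 m/day.
Hydraulic gradient i = Δh / L = 54.7 / 2820 = 0.01940.
Darcy flux q = K · i = 0.5538 × 0.01940 = 0.01074 m/day.
Seepage velocity v = q / n_e = 0.01074 / 0.20 = 0.05371 m/day.
Travel time t = L / v = 2820 / 0.05371 = 52501 days = 143.7 years.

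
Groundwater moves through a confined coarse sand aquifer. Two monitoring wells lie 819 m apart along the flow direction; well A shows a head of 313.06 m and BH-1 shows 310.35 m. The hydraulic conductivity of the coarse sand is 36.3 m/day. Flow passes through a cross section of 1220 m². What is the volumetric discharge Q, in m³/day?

147

Hydraulic gradient i = (313.06 − 310.35) / 819 = 2.71 / 819 = 0.003309.
Darcy's law: Q = K · A · i = 36.30 × 1220 × 0.003309 = 146.5 m³/day.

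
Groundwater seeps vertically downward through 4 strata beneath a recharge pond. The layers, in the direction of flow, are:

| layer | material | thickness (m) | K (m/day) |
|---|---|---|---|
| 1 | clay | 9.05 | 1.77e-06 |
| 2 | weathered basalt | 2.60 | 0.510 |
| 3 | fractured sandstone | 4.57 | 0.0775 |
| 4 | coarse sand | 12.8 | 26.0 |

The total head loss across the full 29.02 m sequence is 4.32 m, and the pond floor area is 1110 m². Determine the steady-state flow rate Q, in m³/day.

0.000938

Flow is perpendicular to layering, so the layers act in series and the equivalent K is the thickness-weighted harmonic mean.
Total thickness L = 9.05 + 2.60 + 4.57 + 12.8 = 29.02 m.
Σ(b_i/K_i) = 9.05/1.77e-06 + 2.60/0.510 + 4.57/0.0775 + 12.8/26.0 = 5.113e+06 d.
K_eq = L / Σ(b_i/K_i) = 29.02 / 5.113e+06 = 5.676e-06 m/day.
Q = K_eq · A · (Δh/L) = 5.676e-06 × 1110 × (4.32/29.02) = 0.0009378 m³/day.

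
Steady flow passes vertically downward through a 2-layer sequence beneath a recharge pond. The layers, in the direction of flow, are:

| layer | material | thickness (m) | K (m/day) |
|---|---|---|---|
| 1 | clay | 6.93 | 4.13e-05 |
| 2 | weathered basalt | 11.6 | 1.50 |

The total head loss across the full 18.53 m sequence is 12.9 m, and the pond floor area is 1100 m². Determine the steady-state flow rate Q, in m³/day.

Flow is perpendicular to layering, so the layers act in series and the equivalent K is the thickness-weighted harmonic mean.
Total thickness L = 6.93 + 11.6 = 18.53 m.
Σ(b_i/K_i) = 6.93/4.13e-05 + 11.6/1.50 = 1.678e+05 d.
K_eq = L / Σ(b_i/K_i) = 18.53 / 1.678e+05 = 0.0001104 m/day.
Q = K_eq · A · (Δh/L) = 0.0001104 × 1100 × (12.9/18.53) = 0.08456 m³/day.

0.0846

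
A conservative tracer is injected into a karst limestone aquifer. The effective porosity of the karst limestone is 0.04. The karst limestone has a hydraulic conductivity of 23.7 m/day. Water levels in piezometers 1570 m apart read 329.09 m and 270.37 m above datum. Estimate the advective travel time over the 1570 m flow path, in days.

70.8

Hydraulic gradient i = (329.09 − 270.37) / 1570 = 58.72 / 1570 = 0.03740.
Darcy flux q = K · i = 23.70 × 0.03740 = 0.8864 m/day.
Seepage velocity v = q / n_e = 0.8864 / 0.04 = 22.16 m/day.
Travel time t = L / v = 1570 / 22.16 = 70.85 days.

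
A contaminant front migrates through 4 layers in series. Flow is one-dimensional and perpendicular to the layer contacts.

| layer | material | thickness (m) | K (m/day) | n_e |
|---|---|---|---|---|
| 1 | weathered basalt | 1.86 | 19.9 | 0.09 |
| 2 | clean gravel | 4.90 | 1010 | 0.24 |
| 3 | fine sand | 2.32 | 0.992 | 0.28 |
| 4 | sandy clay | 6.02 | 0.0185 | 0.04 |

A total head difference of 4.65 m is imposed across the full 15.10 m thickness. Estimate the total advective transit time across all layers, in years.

0.431

With flow normal to the layers, continuity requires the same specific discharge q through every layer.
Σ(b_i/K_i) = 1.86/19.9 + 4.90/1010 + 2.32/0.992 + 6.02/0.0185 = 327.8 d.
q = Δh / Σ(b_i/K_i) = 4.65 / 327.8 = 0.01418 m/day.
In each layer the seepage velocity is v_i = q/n_i, so the layer transit time is t_i = b_i·n_i / q:
  layer 1 (weathered basalt): t_1 = 1.86 × 0.09 / 0.01418 = 11.80 d
  layer 2 (clean gravel): t_2 = 4.90 × 0.24 / 0.01418 = 82.91 d
  layer 3 (fine sand): t_3 = 2.32 × 0.28 / 0.01418 = 45.80 d
  layer 4 (sandy clay): t_4 = 6.02 × 0.04 / 0.01418 = 16.98 d
Total t = Σ t_i = 157.5 days = 0.4312 years.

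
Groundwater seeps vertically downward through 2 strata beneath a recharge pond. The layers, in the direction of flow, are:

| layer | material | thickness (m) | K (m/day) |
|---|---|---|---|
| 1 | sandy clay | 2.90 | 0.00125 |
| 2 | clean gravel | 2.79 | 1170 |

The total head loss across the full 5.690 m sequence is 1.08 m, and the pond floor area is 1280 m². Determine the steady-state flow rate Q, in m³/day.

Flow is perpendicular to layering, so the layers act in series and the equivalent K is the thickness-weighted harmonic mean.
Total thickness L = 2.90 + 2.79 = 5.690 m.
Σ(b_i/K_i) = 2.90/0.00125 + 2.79/1170 = 2320 d.
K_eq = L / Σ(b_i/K_i) = 5.690 / 2320 = 0.002453 m/day.
Q = K_eq · A · (Δh/L) = 0.002453 × 1280 × (1.08/5.690) = 0.5959 m³/day.

0.596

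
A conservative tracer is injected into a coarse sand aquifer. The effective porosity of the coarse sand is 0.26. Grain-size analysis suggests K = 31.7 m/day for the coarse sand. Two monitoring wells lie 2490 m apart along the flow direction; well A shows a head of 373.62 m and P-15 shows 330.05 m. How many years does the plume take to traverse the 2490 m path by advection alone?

3.20

Hydraulic gradient i = (373.62 − 330.05) / 2490 = 43.57 / 2490 = 0.01750.
Darcy flux q = K · i = 31.70 × 0.01750 = 0.5547 m/day.
Seepage velocity v = q / n_e = 0.5547 / 0.26 = 2.133 m/day.
Travel time t = L / v = 2490 / 2.133 = 1167 days = 3.195 years.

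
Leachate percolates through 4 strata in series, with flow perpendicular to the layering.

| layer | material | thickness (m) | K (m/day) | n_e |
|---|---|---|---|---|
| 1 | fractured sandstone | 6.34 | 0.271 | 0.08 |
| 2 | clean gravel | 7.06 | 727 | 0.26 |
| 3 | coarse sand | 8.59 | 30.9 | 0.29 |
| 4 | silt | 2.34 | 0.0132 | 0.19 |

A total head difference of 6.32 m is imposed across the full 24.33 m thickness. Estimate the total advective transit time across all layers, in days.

168

With flow normal to the layers, continuity requires the same specific discharge q through every layer.
Σ(b_i/K_i) = 6.34/0.271 + 7.06/727 + 8.59/30.9 + 2.34/0.0132 = 201.0 d.
q = Δh / Σ(b_i/K_i) = 6.32 / 201.0 = 0.03145 m/day.
In each layer the seepage velocity is v_i = q/n_i, so the layer transit time is t_i = b_i·n_i / q:
  layer 1 (fractured sandstone): t_1 = 6.34 × 0.08 / 0.03145 = 16.13 d
  layer 2 (clean gravel): t_2 = 7.06 × 0.26 / 0.03145 = 58.37 d
  layer 3 (coarse sand): t_3 = 8.59 × 0.29 / 0.03145 = 79.21 d
  layer 4 (silt): t_4 = 2.34 × 0.19 / 0.03145 = 14.14 d
Total t = Σ t_i = 167.8 days.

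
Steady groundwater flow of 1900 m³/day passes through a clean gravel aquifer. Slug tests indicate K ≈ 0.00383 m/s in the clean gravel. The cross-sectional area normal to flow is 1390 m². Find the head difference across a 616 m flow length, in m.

2.54

Convert K: 0.00383 m/s × 86400 = 330.9 m/day.
From Q = K·A·i, i = Q / (K·A) = 1900 / (330.9 × 1390) = 0.004131.
Head loss Δh = i · L = 0.004131 × 616 = 2.545 m.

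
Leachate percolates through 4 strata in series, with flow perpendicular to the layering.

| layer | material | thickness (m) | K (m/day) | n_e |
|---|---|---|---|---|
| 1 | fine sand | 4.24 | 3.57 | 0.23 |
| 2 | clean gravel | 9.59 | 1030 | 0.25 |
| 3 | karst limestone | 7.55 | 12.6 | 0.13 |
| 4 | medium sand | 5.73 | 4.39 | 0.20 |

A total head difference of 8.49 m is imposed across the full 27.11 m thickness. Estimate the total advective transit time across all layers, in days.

2.01

With flow normal to the layers, continuity requires the same specific discharge q through every layer.
Σ(b_i/K_i) = 4.24/3.57 + 9.59/1030 + 7.55/12.6 + 5.73/4.39 = 3.101 d.
q = Δh / Σ(b_i/K_i) = 8.49 / 3.101 = 2.737 m/day.
In each layer the seepage velocity is v_i = q/n_i, so the layer transit time is t_i = b_i·n_i / q:
  layer 1 (fine sand): t_1 = 4.24 × 0.23 / 2.737 = 0.3562 d
  layer 2 (clean gravel): t_2 = 9.59 × 0.25 / 2.737 = 0.8758 d
  layer 3 (karst limestone): t_3 = 7.55 × 0.13 / 2.737 = 0.3585 d
  layer 4 (medium sand): t_4 = 5.73 × 0.20 / 2.737 = 0.4186 d
Total t = Σ t_i = 2.009 days.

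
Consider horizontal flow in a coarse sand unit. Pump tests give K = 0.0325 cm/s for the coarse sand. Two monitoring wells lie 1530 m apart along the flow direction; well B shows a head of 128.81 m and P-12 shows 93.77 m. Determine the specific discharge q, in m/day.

0.643

Convert K: 0.0325 cm/s × 864 = 28.08 m/day.
Hydraulic gradient i = (128.81 − 93.77) / 1530 = 35.04 / 1530 = 0.02290.
Specific discharge q = K · i = 28.08 × 0.02290 = 0.6431 m/day.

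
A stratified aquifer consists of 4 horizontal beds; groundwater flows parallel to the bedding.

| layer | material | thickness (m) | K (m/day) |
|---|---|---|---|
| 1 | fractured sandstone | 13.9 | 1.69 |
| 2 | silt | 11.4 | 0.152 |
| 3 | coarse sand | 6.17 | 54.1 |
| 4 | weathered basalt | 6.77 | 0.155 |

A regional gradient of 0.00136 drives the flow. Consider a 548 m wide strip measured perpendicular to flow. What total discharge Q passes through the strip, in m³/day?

Flow is parallel to layering, so each bed carries its own Darcy discharge and the transmissivities add.
Σ(K_i·b_i) = 1.69×13.9 + 0.152×11.4 + 54.1×6.17 + 0.155×6.77 = 360.1 m²/day.
Hydraulic gradient i = 0.00136.
Q = Σ(K_i·b_i) · W · i = 360.1 × 548 × 0.001360 = 268.4 m³/day.

268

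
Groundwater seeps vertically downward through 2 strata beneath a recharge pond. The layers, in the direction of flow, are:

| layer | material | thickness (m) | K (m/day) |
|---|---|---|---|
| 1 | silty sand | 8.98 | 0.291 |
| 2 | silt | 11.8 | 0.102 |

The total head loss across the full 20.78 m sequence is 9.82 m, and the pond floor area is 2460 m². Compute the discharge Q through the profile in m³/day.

Flow is perpendicular to layering, so the layers act in series and the equivalent K is the thickness-weighted harmonic mean.
Total thickness L = 8.98 + 11.8 = 20.78 m.
Σ(b_i/K_i) = 8.98/0.291 + 11.8/0.102 = 146.5 d.
K_eq = L / Σ(b_i/K_i) = 20.78 / 146.5 = 0.1418 m/day.
Q = K_eq · A · (Δh/L) = 0.1418 × 2460 × (9.82/20.78) = 164.8 m³/day.

165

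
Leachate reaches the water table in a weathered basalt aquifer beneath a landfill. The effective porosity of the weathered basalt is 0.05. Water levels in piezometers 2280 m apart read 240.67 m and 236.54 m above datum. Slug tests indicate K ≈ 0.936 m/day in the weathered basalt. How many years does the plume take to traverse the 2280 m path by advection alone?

Hydraulic gradient i = (240.67 − 236.54) / 2280 = 4.13 / 2280 = 0.001811.
Darcy flux q = K · i = 0.9360 × 0.001811 = 0.001695 m/day.
Seepage velocity v = q / n_e = 0.001695 / 0.05 = 0.03391 m/day.
Travel time t = L / v = 2280 / 0.03391 = 67238 days = 184.1 years.

184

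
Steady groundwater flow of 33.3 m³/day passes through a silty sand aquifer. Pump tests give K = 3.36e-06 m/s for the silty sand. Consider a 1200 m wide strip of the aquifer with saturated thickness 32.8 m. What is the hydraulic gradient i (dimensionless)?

0.00291

Convert K: 3.36e-06 m/s × 86400 = 0.2903 m/day.
Cross-sectional area A = 1200 × 32.8 = 39360 m².
From Q = K·A·i, i = Q / (K·A) = 33.3 / (0.2903 × 39360) = 0.002914.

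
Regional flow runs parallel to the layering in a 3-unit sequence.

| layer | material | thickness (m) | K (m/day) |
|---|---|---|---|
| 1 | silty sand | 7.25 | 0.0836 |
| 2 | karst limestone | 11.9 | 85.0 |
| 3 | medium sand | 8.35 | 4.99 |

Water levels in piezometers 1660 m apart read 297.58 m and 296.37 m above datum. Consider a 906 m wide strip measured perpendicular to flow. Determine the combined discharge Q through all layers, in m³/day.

Flow is parallel to layering, so each bed carries its own Darcy discharge and the transmissivities add.
Σ(K_i·b_i) = 0.0836×7.25 + 85.0×11.9 + 4.99×8.35 = 1054 m²/day.
Hydraulic gradient i = (297.58 − 296.37) / 1660 = 1.21 / 1660 = 0.0007289.
Q = Σ(K_i·b_i) · W · i = 1054 × 906 × 0.0007289 = 695.9 m³/day.

696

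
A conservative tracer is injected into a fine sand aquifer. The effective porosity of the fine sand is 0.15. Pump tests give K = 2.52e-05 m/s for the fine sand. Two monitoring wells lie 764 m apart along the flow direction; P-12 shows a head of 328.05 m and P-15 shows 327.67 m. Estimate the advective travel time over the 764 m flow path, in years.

290

Convert K: 2.52e-05 m/s × 86400 = 2.177 m/day.
Hydraulic gradient i = (328.05 − 327.67) / 764 = 0.38 / 764 = 0.0004974.
Darcy flux q = K · i = 2.177 × 0.0004974 = 0.001083 m/day.
Seepage velocity v = q / n_e = 0.001083 / 0.15 = 0.007220 m/day.
Travel time t = L / v = 764 / 0.007220 = 1.058e+05 days = 289.7 years.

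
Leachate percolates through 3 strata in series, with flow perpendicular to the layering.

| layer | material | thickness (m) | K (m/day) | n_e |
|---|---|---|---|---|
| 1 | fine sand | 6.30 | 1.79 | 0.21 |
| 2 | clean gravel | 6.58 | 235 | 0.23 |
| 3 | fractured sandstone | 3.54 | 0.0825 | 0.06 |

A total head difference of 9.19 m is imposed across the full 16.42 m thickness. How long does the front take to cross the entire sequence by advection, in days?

With flow normal to the layers, continuity requires the same specific discharge q through every layer.
Σ(b_i/K_i) = 6.30/1.79 + 6.58/235 + 3.54/0.0825 = 46.46 d.
q = Δh / Σ(b_i/K_i) = 9.19 / 46.46 = 0.1978 m/day.
In each layer the seepage velocity is v_i = q/n_i, so the layer transit time is t_i = b_i·n_i / q:
  layer 1 (fine sand): t_1 = 6.30 × 0.21 / 0.1978 = 6.688 d
  layer 2 (clean gravel): t_2 = 6.58 × 0.23 / 0.1978 = 7.650 d
  layer 3 (fractured sandstone): t_3 = 3.54 × 0.06 / 0.1978 = 1.074 d
Total t = Σ t_i = 15.41 days.

15.4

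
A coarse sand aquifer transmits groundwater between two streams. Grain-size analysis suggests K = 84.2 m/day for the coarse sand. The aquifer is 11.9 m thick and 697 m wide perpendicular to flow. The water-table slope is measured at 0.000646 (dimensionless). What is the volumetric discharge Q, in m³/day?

451

Cross-sectional area A = 697 × 11.9 = 8294 m².
Hydraulic gradient i = 0.000646.
Darcy's law: Q = K · A · i = 84.20 × 8294 × 0.0006460 = 451.2 m³/day.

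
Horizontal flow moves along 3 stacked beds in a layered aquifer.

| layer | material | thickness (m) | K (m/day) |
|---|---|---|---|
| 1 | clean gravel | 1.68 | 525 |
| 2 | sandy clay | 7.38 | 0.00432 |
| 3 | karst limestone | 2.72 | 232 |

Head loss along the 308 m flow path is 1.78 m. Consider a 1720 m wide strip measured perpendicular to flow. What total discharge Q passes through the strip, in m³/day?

Flow is parallel to layering, so each bed carries its own Darcy discharge and the transmissivities add.
Σ(K_i·b_i) = 525×1.68 + 0.00432×7.38 + 232×2.72 = 1513 m²/day.
Hydraulic gradient i = Δh / L = 1.78 / 308 = 0.005779.
Q = Σ(K_i·b_i) · W · i = 1513 × 1720 × 0.005779 = 15040 m³/day.

15000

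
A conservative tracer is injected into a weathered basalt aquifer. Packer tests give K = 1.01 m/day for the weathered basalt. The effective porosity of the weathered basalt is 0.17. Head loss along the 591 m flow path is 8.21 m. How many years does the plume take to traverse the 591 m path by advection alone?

Hydraulic gradient i = Δh / L = 8.21 / 591 = 0.01389.
Darcy flux q = K · i = 1.010 × 0.01389 = 0.01403 m/day.
Seepage velocity v = q / n_e = 0.01403 / 0.17 = 0.08253 m/day.
Travel time t = L / v = 591 / 0.08253 = 7161 days = 19.61 years.

19.6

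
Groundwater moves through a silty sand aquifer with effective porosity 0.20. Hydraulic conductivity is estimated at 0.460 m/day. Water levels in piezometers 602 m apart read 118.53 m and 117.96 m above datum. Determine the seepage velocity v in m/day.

0.00218

Hydraulic gradient i = (118.53 − 117.96) / 602 = 0.57 / 602 = 0.0009468.
Darcy flux q = K · i = 0.4600 × 0.0009468 = 0.0004355 m/day.
Seepage velocity v = q / n_e = 0.0004355 / 0.20 = 0.002178 m/day.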